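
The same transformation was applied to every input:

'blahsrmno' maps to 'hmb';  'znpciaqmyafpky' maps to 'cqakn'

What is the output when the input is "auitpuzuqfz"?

The rule is to move the first 3 characters to the end (rotate left by 3), then keep one character in every 3, starting at position 1 (positions 1st, 4th, 7th, ...).
On "auitpuzuqfz" that produces "tzfu".

tzfu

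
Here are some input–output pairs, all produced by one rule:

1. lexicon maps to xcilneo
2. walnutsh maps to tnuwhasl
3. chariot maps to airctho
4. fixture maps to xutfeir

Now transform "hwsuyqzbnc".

zyqhcwnsbu

What's happening: take characters alternately from the front and the back (1st, last, 2nd, 2nd-last, ...), then move the last 3 characters to the front (rotate right by 3).
Applying both steps to "hwsuyqzbnc": "hcwnsbuzyq", then "zyqhcwnsbu".
(Check on "walnutsh": → "whasltnu" → "tnuwhasl" ✓)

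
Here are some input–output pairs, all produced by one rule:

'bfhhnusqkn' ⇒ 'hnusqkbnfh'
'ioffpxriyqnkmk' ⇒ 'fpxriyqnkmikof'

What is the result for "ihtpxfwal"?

pxfwailht

Rule — swap the first and last characters, then move the first 3 characters to the end (rotate left by 3).
Doing the same to "ihtpxfwal": "pxfwailht".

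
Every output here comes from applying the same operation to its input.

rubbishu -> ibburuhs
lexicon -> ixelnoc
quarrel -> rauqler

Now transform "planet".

alpten

Looking at the pairs, the operation is to move the last 3 characters to the front (rotate right by 3), then reverse the string.
Applying that to "planet" gives "alpten".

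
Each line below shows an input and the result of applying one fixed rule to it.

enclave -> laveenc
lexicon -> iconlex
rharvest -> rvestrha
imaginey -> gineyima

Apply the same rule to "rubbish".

bishrub

The transformation: move the first 3 characters to the end (rotate left by 3).
"rubbish" → "bishrub".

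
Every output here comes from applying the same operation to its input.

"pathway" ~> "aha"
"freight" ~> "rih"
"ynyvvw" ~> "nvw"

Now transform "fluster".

The transformation: keep every other character starting from the second (positions 2nd, 4th, 6th, ...).
So "fluster" becomes "lse".

lse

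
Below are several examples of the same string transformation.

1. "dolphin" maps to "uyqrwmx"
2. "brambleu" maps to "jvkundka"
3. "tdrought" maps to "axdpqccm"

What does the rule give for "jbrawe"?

ajfnsk

What's happening: move the first 2 characters to the end (rotate left by 2), then shift every letter 9 places forward in the alphabet (wrapping around).
Applying both steps to "jbrawe": "rawejb", then "ajfnsk".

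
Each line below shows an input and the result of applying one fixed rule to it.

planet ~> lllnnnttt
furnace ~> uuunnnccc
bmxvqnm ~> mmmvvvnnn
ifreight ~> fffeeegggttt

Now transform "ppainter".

The rule is to keep every other character starting from the second (positions 2nd, 4th, 6th, ...), then repeat every character 3 times.
Working it through for "ppainter": intermediate "pitr", final "pppiiitttrrr".

pppiiitttrrr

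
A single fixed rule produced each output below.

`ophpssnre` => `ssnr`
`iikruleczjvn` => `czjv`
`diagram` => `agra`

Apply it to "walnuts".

lnut

Looking at the pairs, the operation is to move the last character to the front, then keep only the last 4 characters.
Working it through for "walnuts": intermediate "swalnut", final "lnut".
(Check on "ophpssnre": → "eophpssnr" → "ssnr" ✓)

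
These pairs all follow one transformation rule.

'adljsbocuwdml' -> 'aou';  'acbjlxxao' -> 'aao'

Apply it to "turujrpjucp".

Each output is the input with this applied: keep only the vowels.
Applying that to "turujrpjucp" gives "uuu".

uuu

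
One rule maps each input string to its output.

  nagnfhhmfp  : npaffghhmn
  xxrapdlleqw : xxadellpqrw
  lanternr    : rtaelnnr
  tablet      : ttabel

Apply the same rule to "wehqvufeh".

Each output is the input with this applied: sort the characters into alphabetical order, then move the last 2 characters to the front (rotate right by 2).
Working it through for "wehqvufeh": intermediate "eefhhquvw", final "vweefhhqu".

vweefhhqu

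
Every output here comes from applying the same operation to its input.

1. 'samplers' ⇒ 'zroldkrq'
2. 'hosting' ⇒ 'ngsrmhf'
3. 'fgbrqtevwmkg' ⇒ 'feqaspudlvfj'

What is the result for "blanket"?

kamzdjs

Rule — swap each adjacent pair of characters (1↔2, 3↔4, ...), then shift every letter 1 place backward in the alphabet (wrapping around).
Applying that to "blanket" gives "kamzdjs".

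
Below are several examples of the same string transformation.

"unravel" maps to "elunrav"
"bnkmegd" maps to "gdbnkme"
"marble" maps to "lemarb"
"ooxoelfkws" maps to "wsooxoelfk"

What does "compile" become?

The pattern: move the last 2 characters to the front (rotate right by 2).
Doing the same to "compile": "lecompi".

lecompi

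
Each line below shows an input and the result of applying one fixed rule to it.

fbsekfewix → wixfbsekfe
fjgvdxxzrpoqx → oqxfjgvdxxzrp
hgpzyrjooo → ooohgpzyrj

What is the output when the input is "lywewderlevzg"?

vzglywewderle

The transformation: move the last 3 characters to the front (rotate right by 3).
For "lywewderlevzg" the result is "vzglywewderle".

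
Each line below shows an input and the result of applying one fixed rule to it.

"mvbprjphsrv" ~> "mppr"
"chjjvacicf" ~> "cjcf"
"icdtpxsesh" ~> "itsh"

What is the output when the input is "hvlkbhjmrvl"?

What's happening: keep one character in every 3, starting at position 1 (positions 1st, 4th, 7th, ...).
Doing the same to "hvlkbhjmrvl": "hkjv".

hkjv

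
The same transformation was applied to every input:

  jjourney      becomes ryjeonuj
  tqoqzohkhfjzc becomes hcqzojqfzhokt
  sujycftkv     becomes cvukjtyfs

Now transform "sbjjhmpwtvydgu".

In each case the input is transformed by: take characters alternately from the front and the back (1st, last, 2nd, 2nd-last, ...), then swap the first and last characters.
For "sbjjhmpwtvydgu", step one produces "subgjdjyhvmtpw"; step two turns that into "wubgjdjyhvmtps".

wubgjdjyhvmtps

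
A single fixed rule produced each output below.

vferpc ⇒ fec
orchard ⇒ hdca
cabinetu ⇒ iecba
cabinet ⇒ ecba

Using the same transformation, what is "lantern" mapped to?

In each case the input is transformed by: sort the characters into reverse alphabetical order, then delete the first 3 characters.
Applying both steps to "lantern": "trnnlea", then "nlea".
(Check on "cabinet": → "tniecba" → "ecba" ✓)

nlea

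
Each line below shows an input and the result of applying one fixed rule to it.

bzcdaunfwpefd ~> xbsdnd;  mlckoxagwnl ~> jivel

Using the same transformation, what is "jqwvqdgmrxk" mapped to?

otbkv

Looking at the pairs, the operation is to keep every other character starting from the second (positions 2nd, 4th, 6th, ...), then shift every letter 2 places backward in the alphabet (wrapping around).
On "jqwvqdgmrxk" that produces "otbkv".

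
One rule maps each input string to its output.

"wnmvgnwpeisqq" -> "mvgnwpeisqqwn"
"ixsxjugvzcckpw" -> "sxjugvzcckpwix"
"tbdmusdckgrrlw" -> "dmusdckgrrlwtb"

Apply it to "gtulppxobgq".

The transformation: move the first 2 characters to the end (rotate left by 2).
So "gtulppxobgq" becomes "ulppxobgqgt".

ulppxobgqgt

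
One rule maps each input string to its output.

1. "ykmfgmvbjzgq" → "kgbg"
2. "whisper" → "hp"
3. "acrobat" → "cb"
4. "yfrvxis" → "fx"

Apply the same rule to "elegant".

la

Rule — keep one character in every 3, starting at position 2 (positions 2nd, 5th, 8th, ...).
On "elegant" that produces "la".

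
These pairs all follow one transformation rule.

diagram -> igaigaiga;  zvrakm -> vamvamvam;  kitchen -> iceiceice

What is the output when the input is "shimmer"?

hmehmehme

Looking at the pairs, the operation is to keep every other character starting from the second (positions 2nd, 4th, 6th, ...), then write the whole string 3 times in a row.
Applying both steps to "shimmer": "hme", then "hmehmehme".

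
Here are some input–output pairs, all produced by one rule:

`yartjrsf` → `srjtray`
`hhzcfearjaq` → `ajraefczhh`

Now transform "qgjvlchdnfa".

The transformation: reverse the string, then delete the first character.
On "qgjvlchdnfa": the first step gives "afndhclvjgq", and the second then gives "fndhclvjgq".
(Check on "hhzcfearjaq": → "qajraefczhh" → "ajraefczhh" ✓)

fndhclvjgq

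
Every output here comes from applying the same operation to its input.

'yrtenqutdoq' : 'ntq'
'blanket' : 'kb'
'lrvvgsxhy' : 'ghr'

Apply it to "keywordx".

ox

The rule is to move the first 2 characters to the end (rotate left by 2), then keep one character in every 3, starting at position 3 (positions 3rd, 6th, 9th, ...).
Applying both steps to "keywordx": "ywordxke", then "ox".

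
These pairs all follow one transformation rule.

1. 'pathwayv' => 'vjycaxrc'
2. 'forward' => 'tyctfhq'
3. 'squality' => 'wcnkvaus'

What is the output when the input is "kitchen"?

vejgpmk

Looking at the pairs, the operation is to shift every letter 2 places forward in the alphabet (wrapping around), then move the first 2 characters to the end (rotate left by 2).
"kitchen" → "mkvejgp" → "vejgpmk".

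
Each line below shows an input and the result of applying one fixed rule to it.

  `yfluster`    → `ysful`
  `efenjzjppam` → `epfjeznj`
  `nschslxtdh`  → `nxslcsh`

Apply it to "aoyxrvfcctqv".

acocyfxvr

What's happening: delete the last 3 characters, then take characters alternately from the front and the back (1st, last, 2nd, 2nd-last, ...).
"aoyxrvfcctqv" → "acocyfxvr".
(Check on "yfluster": → "yflus" → "ysful" ✓)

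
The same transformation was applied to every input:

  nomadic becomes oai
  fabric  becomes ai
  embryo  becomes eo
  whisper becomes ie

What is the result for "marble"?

Looking at the pairs, the operation is to keep only the vowels.
For "marble" the result is "ae".

ae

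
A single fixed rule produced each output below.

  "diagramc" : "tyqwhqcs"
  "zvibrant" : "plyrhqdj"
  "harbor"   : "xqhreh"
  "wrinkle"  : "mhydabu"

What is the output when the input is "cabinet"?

Rule — shift every letter 10 places backward in the alphabet (wrapping around).
On "cabinet" that produces "sqryduj".

sqryduj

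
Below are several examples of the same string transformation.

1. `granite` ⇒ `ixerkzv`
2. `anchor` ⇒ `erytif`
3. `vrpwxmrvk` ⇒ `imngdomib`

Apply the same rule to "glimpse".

Rule — shift every letter 9 places backward in the alphabet (wrapping around), then swap each adjacent pair of characters (1↔2, 3↔4, ...).
Applying both steps to "glimpse": "xczdgjv", then "cxdzjgv".

cxdzjgv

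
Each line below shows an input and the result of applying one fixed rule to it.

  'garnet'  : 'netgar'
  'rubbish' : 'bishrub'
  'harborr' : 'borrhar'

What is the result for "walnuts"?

The rule is to move the first 3 characters to the end (rotate left by 3).
Applying that to "walnuts" gives "nutswal".

nutswal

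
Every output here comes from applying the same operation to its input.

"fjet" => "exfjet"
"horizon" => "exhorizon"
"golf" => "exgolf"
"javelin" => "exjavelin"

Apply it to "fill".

The rule is to prepend "ex".
So "fill" becomes "exfill".

exfill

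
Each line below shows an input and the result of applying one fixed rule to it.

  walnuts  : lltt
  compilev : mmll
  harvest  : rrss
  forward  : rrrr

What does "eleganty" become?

eenn

What's happening: keep one character in every 3, starting at position 3 (positions 3rd, 6th, 9th, ...), then double every character.
For "eleganty", step one produces "en"; step two turns that into "eenn".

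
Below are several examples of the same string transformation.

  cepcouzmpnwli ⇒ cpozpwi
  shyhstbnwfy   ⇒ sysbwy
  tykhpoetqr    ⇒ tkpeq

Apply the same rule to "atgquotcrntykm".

The pattern: keep every other character starting from the first (positions 1st, 3rd, 5th, ...).
On "atgquotcrntykm" that produces "agutrtk".

agutrtk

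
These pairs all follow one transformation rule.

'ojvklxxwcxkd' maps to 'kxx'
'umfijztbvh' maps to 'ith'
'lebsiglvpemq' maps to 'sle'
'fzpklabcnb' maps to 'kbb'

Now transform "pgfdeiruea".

dra

Looking at the pairs, the operation is to delete the first 3 characters, then keep one character in every 3, starting at position 1 (positions 1st, 4th, 7th, ...).
Starting from "pgfdeiruea": after the first operation, "deiruea"; after the second, "dra".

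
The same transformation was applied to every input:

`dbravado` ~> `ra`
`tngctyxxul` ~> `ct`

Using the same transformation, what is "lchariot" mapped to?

ha

In each case the input is transformed by: swap the front and back halves of the string, then keep only the last 2 characters.
"lchariot" → "ha".
(Check on "tngctyxxul": → "yxxultngct" → "ct" ✓)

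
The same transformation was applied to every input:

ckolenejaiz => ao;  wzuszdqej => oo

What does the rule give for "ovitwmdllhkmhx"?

iaa

Each output is the input with this applied: shift every letter 11 places backward in the alphabet (wrapping around), then keep only the vowels.
Working it through for "ovitwmdllhkmhx": intermediate "dkxilbsaawzbwm", final "iaa".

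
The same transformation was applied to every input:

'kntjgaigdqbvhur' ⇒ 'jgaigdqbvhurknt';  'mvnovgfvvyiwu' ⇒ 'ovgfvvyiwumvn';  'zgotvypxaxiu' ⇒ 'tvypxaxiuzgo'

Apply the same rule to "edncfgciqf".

cfgciqfedn

The pattern: move the first 3 characters to the end (rotate left by 3).
So "edncfgciqf" becomes "cfgciqfedn".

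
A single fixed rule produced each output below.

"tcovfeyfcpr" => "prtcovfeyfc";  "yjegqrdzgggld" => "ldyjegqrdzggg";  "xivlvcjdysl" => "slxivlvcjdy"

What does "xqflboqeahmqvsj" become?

sjxqflboqeahmqv

In each case the input is transformed by: move the last 2 characters to the front (rotate right by 2).
"xqflboqeahmqvsj" → "sjxqflboqeahmqv".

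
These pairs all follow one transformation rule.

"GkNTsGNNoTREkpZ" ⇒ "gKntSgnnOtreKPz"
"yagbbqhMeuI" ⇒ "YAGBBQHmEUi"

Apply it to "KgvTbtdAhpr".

In each case the input is transformed by: flip the case of every letter.
"KgvTbtdAhpr" → "kGVtBTDaHPR".

kGVtBTDaHPR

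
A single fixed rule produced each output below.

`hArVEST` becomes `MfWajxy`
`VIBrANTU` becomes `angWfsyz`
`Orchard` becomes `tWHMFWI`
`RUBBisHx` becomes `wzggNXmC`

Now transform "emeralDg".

Rule — flip the case of every letter, then shift every letter 5 places forward in the alphabet (wrapping around).
Applying both steps to "emeralDg": "EMERALdG", then "JRJWFQiL".

JRJWFQiL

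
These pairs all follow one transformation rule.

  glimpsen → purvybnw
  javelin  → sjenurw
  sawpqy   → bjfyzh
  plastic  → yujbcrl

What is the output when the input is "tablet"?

cjkunc

Rule — shift every letter 9 places forward in the alphabet (wrapping around).
On "tablet" that produces "cjkunc".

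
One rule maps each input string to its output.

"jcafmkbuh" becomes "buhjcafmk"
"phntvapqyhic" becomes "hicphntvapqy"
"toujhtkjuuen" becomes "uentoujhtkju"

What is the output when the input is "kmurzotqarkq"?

rkqkmurzotqa

Each output is the input with this applied: move the last 3 characters to the front (rotate right by 3).
"kmurzotqarkq" → "rkqkmurzotqa".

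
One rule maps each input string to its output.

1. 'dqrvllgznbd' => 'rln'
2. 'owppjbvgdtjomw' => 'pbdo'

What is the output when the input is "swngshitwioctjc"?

nhwcc

Each output is the input with this applied: keep one character in every 3, starting at position 3 (positions 3rd, 6th, 9th, ...).
So "swngshitwioctjc" becomes "nhwcc".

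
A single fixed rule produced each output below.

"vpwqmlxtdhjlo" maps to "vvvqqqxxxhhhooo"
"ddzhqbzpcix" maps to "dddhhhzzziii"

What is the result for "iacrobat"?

iiirrraaa

Looking at the pairs, the operation is to keep one character in every 3, starting at position 1 (positions 1st, 4th, 7th, ...), then repeat every character 3 times.
Working it through for "iacrobat": intermediate "ira", final "iiirrraaa".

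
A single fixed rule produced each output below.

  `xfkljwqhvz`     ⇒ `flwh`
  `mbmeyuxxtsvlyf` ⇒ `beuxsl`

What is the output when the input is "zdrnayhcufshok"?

dnycfh

Each output is the input with this applied: delete the last character, then keep every other character starting from the second (positions 2nd, 4th, 6th, ...).
For "zdrnayhcufshok", step one produces "zdrnayhcufsho"; step two turns that into "dnycfh".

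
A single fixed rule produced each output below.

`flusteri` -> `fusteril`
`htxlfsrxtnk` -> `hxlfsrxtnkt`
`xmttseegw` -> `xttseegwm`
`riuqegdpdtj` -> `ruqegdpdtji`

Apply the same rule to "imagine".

The rule is to move the first character to the end, then swap the first and last characters.
Applying both steps to "imagine": "maginei", then "iaginem".

iaginem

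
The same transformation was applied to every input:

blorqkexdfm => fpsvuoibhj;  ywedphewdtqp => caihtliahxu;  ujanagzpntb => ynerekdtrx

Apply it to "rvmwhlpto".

vzqalptx

The rule is to delete the last character, then shift every letter 4 places forward in the alphabet (wrapping around).
On "rvmwhlpto": the first step gives "rvmwhlpt", and the second then gives "vzqalptx".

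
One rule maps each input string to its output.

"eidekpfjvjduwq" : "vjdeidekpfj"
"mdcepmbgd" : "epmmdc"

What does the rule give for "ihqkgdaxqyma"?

axqihqkgd

The transformation: delete the last 3 characters, then move the last 3 characters to the front (rotate right by 3).
Applying both steps to "ihqkgdaxqyma": "ihqkgdaxq", then "axqihqkgd".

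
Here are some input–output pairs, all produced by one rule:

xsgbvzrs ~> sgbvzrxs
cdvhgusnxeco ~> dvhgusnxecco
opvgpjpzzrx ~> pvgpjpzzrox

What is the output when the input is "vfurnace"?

furnacve

What's happening: swap the first and last characters, then move the first character to the end.
Applying both steps to "vfurnace": "efurnacv", then "furnacve".
(Check on "opvgpjpzzrx": → "xpvgpjpzzro" → "pvgpjpzzrox" ✓)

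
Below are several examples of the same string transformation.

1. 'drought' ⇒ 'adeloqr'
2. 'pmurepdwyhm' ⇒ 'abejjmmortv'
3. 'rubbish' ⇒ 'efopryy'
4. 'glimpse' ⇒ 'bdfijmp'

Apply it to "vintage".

bdfkqsx

What's happening: shift every letter 3 places backward in the alphabet (wrapping around), then sort the characters into alphabetical order.
Applying both steps to "vintage": "sfkqxdb", then "bdfkqsx".
(Check on "rubbish": → "oryyfpe" → "efopryy" ✓)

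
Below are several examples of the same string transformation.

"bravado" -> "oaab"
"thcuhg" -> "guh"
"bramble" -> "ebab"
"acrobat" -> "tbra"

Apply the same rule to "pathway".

ywtp

What's happening: reverse the string, then keep every other character starting from the first (positions 1st, 3rd, 5th, ...).
"pathway" → "yawhtap" → "ywtp".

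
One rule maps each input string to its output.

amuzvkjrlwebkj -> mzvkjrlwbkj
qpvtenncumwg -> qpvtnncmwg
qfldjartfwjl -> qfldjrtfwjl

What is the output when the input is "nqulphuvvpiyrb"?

Looking at the pairs, the operation is to remove every vowel.
"nqulphuvvpiyrb" → "nqlphvvpyrb".

nqlphvvpyrb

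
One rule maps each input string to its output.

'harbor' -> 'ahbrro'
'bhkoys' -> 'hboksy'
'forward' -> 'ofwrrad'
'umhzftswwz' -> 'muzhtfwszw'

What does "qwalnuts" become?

wqlaunst

Each output is the input with this applied: swap each adjacent pair of characters (1↔2, 3↔4, ...).
"qwalnuts" → "wqlaunst".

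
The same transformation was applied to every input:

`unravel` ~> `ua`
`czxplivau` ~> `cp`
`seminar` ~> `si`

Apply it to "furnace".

fn

The pattern: keep one character in every 3, starting at position 1 (positions 1st, 4th, 7th, ...), then delete the last character.
So "furnace" becomes "fn".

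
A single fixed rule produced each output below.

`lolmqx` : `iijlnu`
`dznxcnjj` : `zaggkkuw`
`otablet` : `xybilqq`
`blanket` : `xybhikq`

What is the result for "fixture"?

In each case the input is transformed by: sort the characters into alphabetical order, then shift every letter 3 places backward in the alphabet (wrapping around).
For "fixture", step one produces "efirtux"; step two turns that into "bcfoqru".

bcfoqru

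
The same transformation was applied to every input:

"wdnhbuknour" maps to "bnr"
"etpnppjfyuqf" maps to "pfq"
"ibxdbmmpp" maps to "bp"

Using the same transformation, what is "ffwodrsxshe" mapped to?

dxe

What's happening: delete the first 2 characters, then keep one character in every 3, starting at position 3 (positions 3rd, 6th, 9th, ...).
Working it through for "ffwodrsxshe": intermediate "wodrsxshe", final "dxe".
(Check on "ibxdbmmpp": → "xdbmmpp" → "bp" ✓)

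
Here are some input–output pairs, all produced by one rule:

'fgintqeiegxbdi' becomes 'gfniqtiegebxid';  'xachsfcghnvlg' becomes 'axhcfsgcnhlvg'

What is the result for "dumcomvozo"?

The transformation: swap each adjacent pair of characters (1↔2, 3↔4, ...).
On "dumcomvozo" that produces "udcmmoovoz".

udcmmoovoz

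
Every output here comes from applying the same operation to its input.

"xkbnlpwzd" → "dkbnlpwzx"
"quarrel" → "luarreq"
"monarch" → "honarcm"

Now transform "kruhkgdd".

druhkgdk

In each case the input is transformed by: swap the first and last characters.
On "kruhkgdd" that produces "druhkgdk".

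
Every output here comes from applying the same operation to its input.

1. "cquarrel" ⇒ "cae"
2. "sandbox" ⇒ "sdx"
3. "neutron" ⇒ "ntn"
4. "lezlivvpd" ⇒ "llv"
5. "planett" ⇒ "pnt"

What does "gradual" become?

The transformation: keep one character in every 3, starting at position 1 (positions 1st, 4th, 7th, ...).
On "gradual" that produces "gdl".

gdl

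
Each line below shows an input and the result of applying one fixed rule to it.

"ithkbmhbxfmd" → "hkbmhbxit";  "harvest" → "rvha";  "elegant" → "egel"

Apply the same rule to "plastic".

aspl

In each case the input is transformed by: delete the last 3 characters, then move the first 2 characters to the end (rotate left by 2).
Working it through for "plastic": intermediate "plas", final "aspl".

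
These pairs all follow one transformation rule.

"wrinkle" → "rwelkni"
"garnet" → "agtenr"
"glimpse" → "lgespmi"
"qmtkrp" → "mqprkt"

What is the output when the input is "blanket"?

lbtekna

The rule is to reverse the string, then move the last 2 characters to the front (rotate right by 2).
Starting from "blanket": after the first operation, "teknalb"; after the second, "lbtekna".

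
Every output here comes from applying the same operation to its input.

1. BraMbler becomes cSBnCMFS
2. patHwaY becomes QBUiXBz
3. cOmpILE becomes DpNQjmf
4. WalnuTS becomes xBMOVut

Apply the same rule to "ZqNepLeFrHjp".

aRoFQmFgSiKQ

What's happening: flip the case of every letter, then shift every letter 1 place forward in the alphabet (wrapping around).
Applying that to "ZqNepLeFrHjp" gives "aRoFQmFgSiKQ".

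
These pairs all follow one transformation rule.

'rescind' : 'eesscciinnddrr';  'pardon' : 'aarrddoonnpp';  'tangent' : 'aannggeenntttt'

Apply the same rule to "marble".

Rule — double every character, then move the first 2 characters to the end (rotate left by 2).
Applying both steps to "marble": "mmaarrbbllee", then "aarrbblleemm".

aarrbblleemm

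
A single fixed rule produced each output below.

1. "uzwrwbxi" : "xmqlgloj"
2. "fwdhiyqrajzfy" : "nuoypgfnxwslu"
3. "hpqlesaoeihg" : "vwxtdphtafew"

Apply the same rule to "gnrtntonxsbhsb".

In each case the input is transformed by: reverse the string, then shift every letter 11 places backward in the alphabet (wrapping around).
For "gnrtntonxsbhsb", step one produces "bshbsxnotntrng"; step two turns that into "qhwqhmcdicigcv".

qhwqhmcdicigcv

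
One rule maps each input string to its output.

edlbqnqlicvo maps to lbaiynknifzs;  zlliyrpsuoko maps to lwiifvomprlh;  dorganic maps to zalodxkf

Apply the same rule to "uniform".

jrkfclo

Each output is the input with this applied: move the last character to the front, then shift every letter 3 places backward in the alphabet (wrapping around).
So "uniform" becomes "jrkfclo".
(Check on "dorganic": → "cdorgani" → "zalodxkf" ✓)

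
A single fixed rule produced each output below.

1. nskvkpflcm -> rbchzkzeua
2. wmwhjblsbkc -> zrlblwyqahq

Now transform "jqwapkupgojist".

Each output is the input with this applied: move the last 2 characters to the front (rotate right by 2), then shift every letter 11 places backward in the alphabet (wrapping around).
Applying both steps to "jqwapkupgojist": "stjqwapkupgoji", then "hiyflpezjevdyx".

hiyflpezjevdyx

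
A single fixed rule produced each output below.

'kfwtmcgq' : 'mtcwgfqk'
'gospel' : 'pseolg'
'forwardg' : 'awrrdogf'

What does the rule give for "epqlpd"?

The rule is to swap the front and back halves of the string, then take characters alternately from the front and the back (1st, last, 2nd, 2nd-last, ...).
On "epqlpd": the first step gives "lpdepq", and the second then gives "lqppde".

lqppde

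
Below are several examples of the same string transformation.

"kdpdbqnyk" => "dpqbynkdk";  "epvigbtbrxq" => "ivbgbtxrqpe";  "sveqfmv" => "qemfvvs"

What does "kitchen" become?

The pattern: swap each adjacent pair of characters (1↔2, 3↔4, ...), then move the first 2 characters to the end (rotate left by 2).
On "kitchen": the first step gives "ikctehn", and the second then gives "ctehnik".

ctehnik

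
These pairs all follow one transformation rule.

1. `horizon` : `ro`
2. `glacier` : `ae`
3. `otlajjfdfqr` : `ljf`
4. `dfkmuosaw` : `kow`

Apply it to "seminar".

The transformation: keep one character in every 3, starting at position 3 (positions 3rd, 6th, 9th, ...).
"seminar" → "ma".

ma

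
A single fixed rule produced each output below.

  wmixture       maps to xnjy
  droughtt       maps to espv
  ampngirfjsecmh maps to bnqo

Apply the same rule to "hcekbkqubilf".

Rule — shift every letter 1 place forward in the alphabet (wrapping around), then keep only the first 4 characters.
"hcekbkqubilf" → "idflclrvcjmg" → "idfl".

idfl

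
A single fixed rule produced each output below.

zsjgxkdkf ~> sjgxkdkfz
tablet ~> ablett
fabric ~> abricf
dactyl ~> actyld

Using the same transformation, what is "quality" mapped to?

The rule is to move the first character to the end.
"quality" → "ualityq".

ualityq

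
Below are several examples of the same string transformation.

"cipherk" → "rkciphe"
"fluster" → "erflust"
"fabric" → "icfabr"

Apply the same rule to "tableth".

thtable

In each case the input is transformed by: move the last 2 characters to the front (rotate right by 2).
So "tableth" becomes "thtable".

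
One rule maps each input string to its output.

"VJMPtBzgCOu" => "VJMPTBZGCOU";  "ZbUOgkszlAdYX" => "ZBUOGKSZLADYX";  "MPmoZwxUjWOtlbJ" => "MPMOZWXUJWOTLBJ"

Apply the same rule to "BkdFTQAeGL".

Rule — convert every letter to uppercase.
Doing the same to "BkdFTQAeGL": "BKDFTQAEGL".

BKDFTQAEGL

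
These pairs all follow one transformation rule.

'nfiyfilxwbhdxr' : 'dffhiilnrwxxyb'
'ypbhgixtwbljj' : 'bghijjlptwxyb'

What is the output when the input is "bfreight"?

The pattern: sort the characters into alphabetical order, then move the first character to the end.
On "bfreight": the first step gives "befghirt", and the second then gives "efghirtb".

efghirtb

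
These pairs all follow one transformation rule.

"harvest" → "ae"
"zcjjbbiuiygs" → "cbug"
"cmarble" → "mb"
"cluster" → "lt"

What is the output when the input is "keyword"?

eo

Rule — keep one character in every 3, starting at position 2 (positions 2nd, 5th, 8th, ...).
"keyword" → "eo".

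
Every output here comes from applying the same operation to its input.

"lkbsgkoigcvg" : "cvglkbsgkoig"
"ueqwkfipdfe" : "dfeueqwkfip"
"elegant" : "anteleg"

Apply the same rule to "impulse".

Rule — move the last 3 characters to the front (rotate right by 3).
Applying that to "impulse" gives "lseimpu".

lseimpu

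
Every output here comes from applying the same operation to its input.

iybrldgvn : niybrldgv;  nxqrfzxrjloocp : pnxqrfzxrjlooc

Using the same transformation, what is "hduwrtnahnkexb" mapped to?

The rule is to move the last character to the front.
For "hduwrtnahnkexb" the result is "bhduwrtnahnkex".

bhduwrtnahnkex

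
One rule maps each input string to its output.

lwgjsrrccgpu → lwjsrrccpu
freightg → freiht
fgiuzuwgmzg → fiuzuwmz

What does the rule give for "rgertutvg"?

Rule — remove every "g".
Applying that to "rgertutvg" gives "rertutv".

rertutv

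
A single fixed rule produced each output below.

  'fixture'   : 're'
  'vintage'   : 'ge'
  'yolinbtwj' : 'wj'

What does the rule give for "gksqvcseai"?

ai

The transformation: keep only the last 2 characters.
For "gksqvcseai" the result is "ai".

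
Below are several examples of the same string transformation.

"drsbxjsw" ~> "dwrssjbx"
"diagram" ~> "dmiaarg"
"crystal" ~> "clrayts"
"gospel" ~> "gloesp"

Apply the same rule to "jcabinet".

The pattern: take characters alternately from the front and the back (1st, last, 2nd, 2nd-last, ...).
Applying that to "jcabinet" gives "jtceanbi".

jtceanbi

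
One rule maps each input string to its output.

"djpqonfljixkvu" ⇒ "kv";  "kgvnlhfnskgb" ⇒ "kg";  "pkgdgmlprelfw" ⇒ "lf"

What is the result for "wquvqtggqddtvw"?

tv

Looking at the pairs, the operation is to move the last character to the front, then keep only the last 2 characters.
Doing the same to "wquvqtggqddtvw": "tv".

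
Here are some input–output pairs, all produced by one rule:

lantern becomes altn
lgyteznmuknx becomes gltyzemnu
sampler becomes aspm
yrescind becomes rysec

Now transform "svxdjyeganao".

vsdxyjgea

In each case the input is transformed by: delete the last 3 characters, then swap each adjacent pair of characters (1↔2, 3↔4, ...).
For "svxdjyeganao", step one produces "svxdjyega"; step two turns that into "vsdxyjgea".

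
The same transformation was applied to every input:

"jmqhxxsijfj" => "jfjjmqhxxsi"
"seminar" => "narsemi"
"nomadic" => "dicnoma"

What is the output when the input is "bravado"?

The pattern: move the last 3 characters to the front (rotate right by 3).
"bravado" → "adobrav".

adobrav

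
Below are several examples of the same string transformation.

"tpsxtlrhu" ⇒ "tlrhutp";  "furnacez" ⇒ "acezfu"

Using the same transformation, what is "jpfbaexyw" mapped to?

aexywjp

In each case the input is transformed by: move the first 2 characters to the end (rotate left by 2), then delete the first 2 characters.
Applying both steps to "jpfbaexyw": "fbaexywjp", then "aexywjp".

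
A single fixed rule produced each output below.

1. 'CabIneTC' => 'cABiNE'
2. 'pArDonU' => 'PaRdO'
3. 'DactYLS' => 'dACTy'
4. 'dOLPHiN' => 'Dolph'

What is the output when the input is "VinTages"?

vINtAG

The rule is to flip the case of every letter, then delete the last 2 characters.
Working it through for "VinTages": intermediate "vINtAGES", final "vINtAG".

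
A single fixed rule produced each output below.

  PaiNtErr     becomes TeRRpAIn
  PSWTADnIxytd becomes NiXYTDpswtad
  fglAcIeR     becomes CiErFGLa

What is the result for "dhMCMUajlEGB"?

AJLegbDHmcmu

Each output is the input with this applied: flip the case of every letter, then swap the front and back halves of the string.
For "dhMCMUajlEGB", step one produces "DHmcmuAJLegb"; step two turns that into "AJLegbDHmcmu".
(Check on "PaiNtErr": → "pAInTeRR" → "TeRRpAIn" ✓)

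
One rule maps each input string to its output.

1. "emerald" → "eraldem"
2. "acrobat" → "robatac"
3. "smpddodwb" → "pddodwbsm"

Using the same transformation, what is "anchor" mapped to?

choran

Rule — move the first 2 characters to the end (rotate left by 2).
For "anchor" the result is "choran".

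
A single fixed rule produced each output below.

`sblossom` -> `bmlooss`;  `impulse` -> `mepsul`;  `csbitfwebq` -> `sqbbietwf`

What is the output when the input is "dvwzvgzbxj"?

vjwxzbvzg

Rule — delete the first character, then take characters alternately from the front and the back (1st, last, 2nd, 2nd-last, ...).
Working it through for "dvwzvgzbxj": intermediate "vwzvgzbxj", final "vjwxzbvzg".
(Check on "sblossom": → "blossom" → "bmlooss" ✓)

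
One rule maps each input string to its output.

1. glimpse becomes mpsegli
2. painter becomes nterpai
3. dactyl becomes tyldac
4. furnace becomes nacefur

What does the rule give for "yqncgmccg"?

The transformation: move the first 3 characters to the end (rotate left by 3).
So "yqncgmccg" becomes "cgmccgyqn".

cgmccgyqn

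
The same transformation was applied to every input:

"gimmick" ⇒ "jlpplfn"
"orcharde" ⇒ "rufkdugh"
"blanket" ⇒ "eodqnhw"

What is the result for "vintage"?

Each output is the input with this applied: shift every letter 3 places forward in the alphabet (wrapping around).
"vintage" → "ylqwdjh".

ylqwdjh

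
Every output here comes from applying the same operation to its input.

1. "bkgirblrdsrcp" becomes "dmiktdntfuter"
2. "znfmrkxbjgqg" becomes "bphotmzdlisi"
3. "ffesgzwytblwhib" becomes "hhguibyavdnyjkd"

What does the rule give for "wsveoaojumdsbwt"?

In each case the input is transformed by: shift every letter 2 places forward in the alphabet (wrapping around).
Applying that to "wsveoaojumdsbwt" gives "yuxgqcqlwofudyv".

yuxgqcqlwofudyv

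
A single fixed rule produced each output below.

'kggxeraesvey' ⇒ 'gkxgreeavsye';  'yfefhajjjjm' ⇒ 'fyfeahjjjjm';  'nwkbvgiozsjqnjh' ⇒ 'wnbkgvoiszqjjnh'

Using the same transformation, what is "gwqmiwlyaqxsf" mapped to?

The pattern: swap each adjacent pair of characters (1↔2, 3↔4, ...).
Applying that to "gwqmiwlyaqxsf" gives "wgmqwiylqasxf".

wgmqwiylqasxf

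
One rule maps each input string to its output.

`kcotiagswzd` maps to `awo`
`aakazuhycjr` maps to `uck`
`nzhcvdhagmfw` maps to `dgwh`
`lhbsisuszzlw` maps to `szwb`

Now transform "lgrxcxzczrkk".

xzkr

Looking at the pairs, the operation is to keep one character in every 3, starting at position 3 (positions 3rd, 6th, 9th, ...), then move the first character to the end.
On "lgrxcxzczrkk": the first step gives "rxzk", and the second then gives "xzkr".
(Check on "nzhcvdhagmfw": → "hdgw" → "dgwh" ✓)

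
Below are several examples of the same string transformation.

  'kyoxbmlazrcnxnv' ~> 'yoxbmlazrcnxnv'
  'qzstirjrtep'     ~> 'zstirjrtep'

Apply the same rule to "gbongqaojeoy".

Rule — delete the first character.
Applying that to "gbongqaojeoy" gives "bongqaojeoy".

bongqaojeoy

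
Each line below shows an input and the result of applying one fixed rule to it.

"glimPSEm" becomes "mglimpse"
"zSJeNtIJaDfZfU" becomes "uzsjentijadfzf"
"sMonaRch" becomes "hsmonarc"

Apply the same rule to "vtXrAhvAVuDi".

ivtxrahvavud

The transformation: move the last character to the front, then convert every letter to lowercase.
Working it through for "vtXrAhvAVuDi": intermediate "ivtXrAhvAVuD", final "ivtxrahvavud".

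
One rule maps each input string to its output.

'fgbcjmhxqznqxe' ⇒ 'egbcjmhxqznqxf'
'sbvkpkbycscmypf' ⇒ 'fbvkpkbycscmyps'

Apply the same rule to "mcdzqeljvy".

The pattern: swap the first and last characters.
For "mcdzqeljvy" the result is "ycdzqeljvm".

ycdzqeljvm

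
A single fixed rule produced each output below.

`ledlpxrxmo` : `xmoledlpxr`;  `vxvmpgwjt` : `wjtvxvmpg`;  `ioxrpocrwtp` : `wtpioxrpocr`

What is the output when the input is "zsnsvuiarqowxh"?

wxhzsnsvuiarqo

The rule is to move the last 3 characters to the front (rotate right by 3).
"zsnsvuiarqowxh" → "wxhzsnsvuiarqo".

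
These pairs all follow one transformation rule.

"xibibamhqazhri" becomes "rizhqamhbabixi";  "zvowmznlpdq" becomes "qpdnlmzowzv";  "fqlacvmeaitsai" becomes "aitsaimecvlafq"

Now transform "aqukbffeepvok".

kvoepfebfukaq

The transformation: swap each adjacent pair of characters (1↔2, 3↔4, ...), then reverse the string.
"aqukbffeepvok" → "qakufbefpeovk" → "kvoepfebfukaq".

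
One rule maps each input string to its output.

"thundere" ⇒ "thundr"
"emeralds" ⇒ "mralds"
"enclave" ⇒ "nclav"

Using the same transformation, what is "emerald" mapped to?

mrald

Looking at the pairs, the operation is to remove every "e".
On "emerald" that produces "mrald".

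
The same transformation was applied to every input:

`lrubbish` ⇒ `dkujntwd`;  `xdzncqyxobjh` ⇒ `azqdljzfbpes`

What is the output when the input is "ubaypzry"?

rbtawdca

The rule is to swap the front and back halves of the string, then shift every letter 2 places forward in the alphabet (wrapping around).
Applying both steps to "ubaypzry": "pzryubay", then "rbtawdca".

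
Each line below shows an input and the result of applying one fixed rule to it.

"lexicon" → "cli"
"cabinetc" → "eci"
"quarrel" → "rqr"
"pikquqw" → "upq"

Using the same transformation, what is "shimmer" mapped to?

Each output is the input with this applied: move the last 3 characters to the front (rotate right by 3), then keep one character in every 3, starting at position 1 (positions 1st, 4th, 7th, ...).
"shimmer" → "mershim" → "msm".
(Check on "cabinetc": → "etccabin" → "eci" ✓)

msm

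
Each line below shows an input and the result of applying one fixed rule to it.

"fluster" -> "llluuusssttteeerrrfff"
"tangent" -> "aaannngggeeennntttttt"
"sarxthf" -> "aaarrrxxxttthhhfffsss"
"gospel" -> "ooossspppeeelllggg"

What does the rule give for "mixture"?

Looking at the pairs, the operation is to repeat every character 3 times, then move the first 3 characters to the end (rotate left by 3).
For "mixture", step one produces "mmmiiixxxtttuuurrreee"; step two turns that into "iiixxxtttuuurrreeemmm".

iiixxxtttuuurrreeemmm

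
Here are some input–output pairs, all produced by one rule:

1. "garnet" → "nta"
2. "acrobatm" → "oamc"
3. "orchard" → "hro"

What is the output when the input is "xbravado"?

The transformation: move the first 2 characters to the end (rotate left by 2), then keep every other character starting from the second (positions 2nd, 4th, 6th, ...).
For "xbravado", step one produces "ravadoxb"; step two turns that into "aaob".

aaob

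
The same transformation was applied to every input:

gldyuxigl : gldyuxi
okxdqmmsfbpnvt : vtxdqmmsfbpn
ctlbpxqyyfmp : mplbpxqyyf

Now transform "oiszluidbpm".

pmszluidb

The pattern: delete the first 2 characters, then move the last 2 characters to the front (rotate right by 2).
On "oiszluidbpm" that produces "pmszluidb".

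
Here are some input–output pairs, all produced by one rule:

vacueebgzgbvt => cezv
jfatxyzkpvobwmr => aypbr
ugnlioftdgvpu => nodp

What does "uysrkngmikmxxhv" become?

Rule — keep one character in every 3, starting at position 3 (positions 3rd, 6th, 9th, ...).
So "uysrkngmikmxxhv" becomes "snixv".

snixv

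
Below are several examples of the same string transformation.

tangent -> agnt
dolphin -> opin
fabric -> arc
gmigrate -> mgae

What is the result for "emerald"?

What's happening: swap each adjacent pair of characters (1↔2, 3↔4, ...), then keep every other character starting from the first (positions 1st, 3rd, 5th, ...).
Applying that to "emerald" gives "mrld".

mrld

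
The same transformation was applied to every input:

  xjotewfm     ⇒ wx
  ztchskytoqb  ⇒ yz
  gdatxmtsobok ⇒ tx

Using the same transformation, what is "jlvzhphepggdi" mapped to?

Rule — sort the characters into alphabetical order, then keep only the last 2 characters.
Working it through for "jlvzhphepggdi": intermediate "degghhijlppvz", final "vz".

vz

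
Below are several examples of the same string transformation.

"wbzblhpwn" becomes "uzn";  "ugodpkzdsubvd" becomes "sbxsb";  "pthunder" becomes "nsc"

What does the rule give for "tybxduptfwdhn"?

rvnul

Looking at the pairs, the operation is to keep one character in every 3, starting at position 1 (positions 1st, 4th, 7th, ...), then shift every letter 2 places backward in the alphabet (wrapping around).
"tybxduptfwdhn" → "txpwn" → "rvnul".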